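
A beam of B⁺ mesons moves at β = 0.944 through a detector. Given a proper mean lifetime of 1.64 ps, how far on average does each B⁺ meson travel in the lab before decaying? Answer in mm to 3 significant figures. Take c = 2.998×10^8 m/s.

γ = 1/√(1 − 0.944²) = 3.0308
Dilated lifetime: Δt = γτ₀ = 3.0308 × 1.64 ps = 4.9705 ps
d = vΔt = 0.944c × 4.9705 ps = 2.8301×10^8 m/s × 4.9705×10^-12 s = 1.41 mm

d ≈ 1.41 mm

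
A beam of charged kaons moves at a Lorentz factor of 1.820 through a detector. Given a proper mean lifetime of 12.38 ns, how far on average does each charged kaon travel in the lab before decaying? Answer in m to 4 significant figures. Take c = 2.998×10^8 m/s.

d ≈ 5.644 m

β = √(1 − 1/γ²) = √(1 − 1/1.820²) = 0.835526
Dilated lifetime: Δt = γτ₀ = 1.820 × 12.38 ns = 22.5316 ns
d = vΔt = 0.835526c × 22.5316 ns = 2.50491×10^8 m/s × 2.25316×10^-8 s = 5.644 m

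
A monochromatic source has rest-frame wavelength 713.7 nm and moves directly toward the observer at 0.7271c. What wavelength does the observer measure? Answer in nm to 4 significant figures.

λ_obs ≈ 283.7 nm

Relativistic Doppler: λ_obs = λ_src √((1−β)/(1+β))
= 713.7 × √(0.272900/1.72710) = 713.7 × 0.397505 = 283.7 nm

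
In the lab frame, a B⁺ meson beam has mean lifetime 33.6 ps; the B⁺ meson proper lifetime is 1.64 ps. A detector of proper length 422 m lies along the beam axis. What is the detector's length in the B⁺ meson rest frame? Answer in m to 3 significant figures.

Time dilation ⇒ γ = Δt/τ₀ = 33.6/1.64 = 20.488
Length contraction: L = L₀/γ = 422/20.488 = 20.6 m

L ≈ 20.6 m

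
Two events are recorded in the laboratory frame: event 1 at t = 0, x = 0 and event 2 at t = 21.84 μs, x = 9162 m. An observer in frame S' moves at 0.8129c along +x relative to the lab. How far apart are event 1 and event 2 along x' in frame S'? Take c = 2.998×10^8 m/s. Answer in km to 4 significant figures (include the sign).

Δx' ≈ 6.592 km

γ = 1/√(1 − 0.8129²) = 1.71702
Δx' = γ(Δx − vΔt) = 1.71702 × (9162 m − 0.8129×(2.998×10^8 m/s)×21.84×10^-6 s)
= 1.71702 × (3839.43 m) = 6.592 km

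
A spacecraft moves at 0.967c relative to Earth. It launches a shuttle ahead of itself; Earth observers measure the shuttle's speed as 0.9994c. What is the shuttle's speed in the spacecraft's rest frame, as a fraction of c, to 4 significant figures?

Inverse velocity addition: u' = (u − v)/(1 − uv/c²)
= (0.9994 − 0.967)/(1 − 0.9994×0.967) = 0.03240/0.0335802 = 0.9649

u' ≈ 0.9649c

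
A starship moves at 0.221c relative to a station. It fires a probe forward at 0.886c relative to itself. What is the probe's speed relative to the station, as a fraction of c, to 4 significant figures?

Relativistic velocity addition: u = (u' + v)/(1 + u'v/c²)
= (0.886 + 0.221)/(1 + 0.886×0.221) = 1.107/1.19581 = 0.9257

u ≈ 0.9257c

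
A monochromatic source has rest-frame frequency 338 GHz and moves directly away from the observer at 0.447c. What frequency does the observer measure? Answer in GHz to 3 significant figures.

Relativistic Doppler: f_obs = f_src √((1−β)/(1+β))
= 338 × √(0.55300/1.4470) = 338 × 0.61820 = 209 GHz

f_obs ≈ 209 GHz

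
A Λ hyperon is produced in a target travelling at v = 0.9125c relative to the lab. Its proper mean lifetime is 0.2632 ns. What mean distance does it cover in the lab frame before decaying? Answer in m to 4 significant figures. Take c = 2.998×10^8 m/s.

d ≈ 0.1760 m

γ = 1/√(1 − 0.9125²) = 2.44453
Dilated lifetime: Δt = γτ₀ = 2.44453 × 0.2632 ns = 0.643400 ns
d = vΔt = 0.9125c × 0.643400 ns = 2.73568×10^8 m/s × 6.43400×10^-10 s = 0.1760 m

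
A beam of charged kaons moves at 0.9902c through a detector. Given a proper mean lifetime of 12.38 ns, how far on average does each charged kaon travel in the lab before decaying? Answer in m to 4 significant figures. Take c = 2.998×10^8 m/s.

γ = 1/√(1 − 0.9902²) = 7.16042
Dilated lifetime: Δt = γτ₀ = 7.16042 × 12.38 ns = 88.6460 ns
d = vΔt = 0.9902c × 88.6460 ns = 2.96862×10^8 m/s × 8.86460×10^-8 s = 26.32 m

d ≈ 26.32 m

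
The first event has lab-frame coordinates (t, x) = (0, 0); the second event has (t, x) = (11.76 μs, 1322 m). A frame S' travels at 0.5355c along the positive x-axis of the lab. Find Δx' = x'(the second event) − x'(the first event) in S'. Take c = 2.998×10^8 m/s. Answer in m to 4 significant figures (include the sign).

γ = 1/√(1 − 0.5355²) = 1.18408
Δx' = γ(Δx − vΔt) = 1.18408 × (1322 m − 0.5355×(2.998×10^8 m/s)×11.76×10^-6 s)
= 1.18408 × (-565.985 m) = -670.2 m

Δx' ≈ -670.2 m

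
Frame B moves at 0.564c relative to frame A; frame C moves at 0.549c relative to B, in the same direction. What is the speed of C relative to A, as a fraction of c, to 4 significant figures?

u ≈ 0.8499c

Compose boost 2: (0.549 + 0.564)/(1 + 0.549×0.564) = 1.113/1.30964 = 0.8499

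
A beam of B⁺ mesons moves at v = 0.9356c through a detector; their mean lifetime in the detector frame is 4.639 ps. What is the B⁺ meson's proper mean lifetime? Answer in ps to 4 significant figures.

γ = 1/√(1 − 0.9356²) = 2.83237
Proper time: τ₀ = Δt/γ = 4.639/2.83237 = 1.638 ps

τ₀ ≈ 1.638 ps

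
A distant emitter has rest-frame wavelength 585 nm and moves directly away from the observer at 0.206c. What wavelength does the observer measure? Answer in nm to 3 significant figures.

Relativistic Doppler: λ_obs = λ_src √((1+β)/(1−β))
= 585 × √(1.2060/0.79400) = 585 × 1.2324 = 721 nm

λ_obs ≈ 721 nm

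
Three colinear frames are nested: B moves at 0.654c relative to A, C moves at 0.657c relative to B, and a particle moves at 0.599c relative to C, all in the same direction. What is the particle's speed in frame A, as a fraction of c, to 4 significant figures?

u ≈ 0.9785c

Compose boost 2: (0.657 + 0.654)/(1 + 0.657×0.654) = 1.311/1.42968 = 0.916990
Compose boost 3: (0.599 + 0.916990)/(1 + 0.599×0.916990) = 1.51599/1.54928 = 0.9785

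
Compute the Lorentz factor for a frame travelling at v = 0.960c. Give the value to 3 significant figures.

γ ≈ 3.57

γ = 1/√(1 − β²) = 1/√(1 − 0.960²) = 1/√(0.078400) = 3.57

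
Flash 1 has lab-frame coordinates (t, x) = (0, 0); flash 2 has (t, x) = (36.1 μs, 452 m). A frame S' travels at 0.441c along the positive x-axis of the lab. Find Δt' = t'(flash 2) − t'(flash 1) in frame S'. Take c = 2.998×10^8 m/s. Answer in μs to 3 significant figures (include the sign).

Δt' ≈ 39.5 μs

γ = 1/√(1 − 0.441²) = 1.1142
Δt' = γ(Δt − vΔx/c²) = 1.1142 × (36.1 μs − 0.441×452 m / (2.998×10^8 m/s))
= 1.1142 × (35.435 μs) = 39.5 μs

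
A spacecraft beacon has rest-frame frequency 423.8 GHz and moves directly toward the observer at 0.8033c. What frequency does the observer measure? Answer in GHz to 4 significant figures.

Relativistic Doppler: f_obs = f_src √((1+β)/(1−β))
= 423.8 × √(1.80330/0.196700) = 423.8 × 3.02783 = 1283 GHz

f_obs ≈ 1283 GHz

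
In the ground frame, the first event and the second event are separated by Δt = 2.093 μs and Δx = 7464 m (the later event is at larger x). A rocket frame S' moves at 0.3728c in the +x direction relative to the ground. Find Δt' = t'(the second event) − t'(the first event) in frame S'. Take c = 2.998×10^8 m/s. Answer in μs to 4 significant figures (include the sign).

Δt' ≈ -7.747 μs

γ = 1/√(1 − 0.3728²) = 1.07769
Δt' = γ(Δt − vΔx/c²) = 1.07769 × (2.093 μs − 0.3728×7464 m / (2.998×10^8 m/s))
= 1.07769 × (-7.18845 μs) = -7.747 μs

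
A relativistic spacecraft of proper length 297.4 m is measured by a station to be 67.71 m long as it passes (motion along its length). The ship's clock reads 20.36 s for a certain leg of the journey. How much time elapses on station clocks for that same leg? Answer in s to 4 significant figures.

Length contraction ⇒ γ = L₀/L = 297.4/67.71 = 4.39226
Time dilation: Δt = γτ₀ = 4.39226 × 20.36 s = 89.43 s

Δt ≈ 89.43 s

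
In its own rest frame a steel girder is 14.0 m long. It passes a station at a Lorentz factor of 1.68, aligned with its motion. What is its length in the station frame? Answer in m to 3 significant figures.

γ = 1.68 (given)
Length contraction: L = L₀/γ = 14.0/1.68 = 8.33 m

L ≈ 8.33 m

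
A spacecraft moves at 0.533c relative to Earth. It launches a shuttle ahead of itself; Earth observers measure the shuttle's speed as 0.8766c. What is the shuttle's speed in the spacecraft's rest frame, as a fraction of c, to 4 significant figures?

Inverse velocity addition: u' = (u − v)/(1 − uv/c²)
= (0.8766 − 0.533)/(1 − 0.8766×0.533) = 0.3436/0.532772 = 0.6449

u' ≈ 0.6449c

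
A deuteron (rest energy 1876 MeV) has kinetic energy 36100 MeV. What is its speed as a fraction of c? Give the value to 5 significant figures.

β ≈ 0.99878

γ = 1 + K/(m₀c²) = 1 + 36100/1876 = 20.24307
β = √(1 − 1/γ²) = 0.99878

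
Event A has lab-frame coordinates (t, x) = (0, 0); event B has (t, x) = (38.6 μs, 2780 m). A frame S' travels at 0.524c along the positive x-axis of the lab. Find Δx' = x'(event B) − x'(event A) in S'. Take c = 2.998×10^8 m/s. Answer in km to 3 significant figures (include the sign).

γ = 1/√(1 − 0.524²) = 1.1741
Δx' = γ(Δx − vΔt) = 1.1741 × (2780 m − 0.524×(2.998×10^8 m/s)×38.6×10^-6 s)
= 1.1741 × (-3283.9 m) = -3.86 km

Δx' ≈ -3.86 km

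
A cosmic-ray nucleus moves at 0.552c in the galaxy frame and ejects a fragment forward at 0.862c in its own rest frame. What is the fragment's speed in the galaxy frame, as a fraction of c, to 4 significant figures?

Compose boost 2: (0.862 + 0.552)/(1 + 0.862×0.552) = 1.414/1.47582 = 0.9581

u ≈ 0.9581c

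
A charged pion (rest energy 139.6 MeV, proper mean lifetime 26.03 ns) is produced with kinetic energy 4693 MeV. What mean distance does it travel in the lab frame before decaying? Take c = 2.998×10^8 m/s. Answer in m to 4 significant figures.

d ≈ 270.0 m

γ = 1 + K/(m₀c²) = 1 + 4693/139.6 = 34.6175
β = √(1 − 1/γ²) = 0.999583
Dilated lifetime: γτ₀ = 34.6175 × 26.03 ns = 901.093 ns
d = βc·γτ₀ = 0.999583 × (2.998×10^8 m/s) × 9.01093×10^-7 s = 270.0 m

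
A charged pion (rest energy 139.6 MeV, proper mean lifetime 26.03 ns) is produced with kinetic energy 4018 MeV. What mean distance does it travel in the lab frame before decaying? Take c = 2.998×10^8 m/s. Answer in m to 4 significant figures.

d ≈ 232.3 m

γ = 1 + K/(m₀c²) = 1 + 4018/139.6 = 29.7822
β = √(1 − 1/γ²) = 0.999436
Dilated lifetime: γτ₀ = 29.7822 × 26.03 ns = 775.232 ns
d = βc·γτ₀ = 0.999436 × (2.998×10^8 m/s) × 7.75232×10^-7 s = 232.3 m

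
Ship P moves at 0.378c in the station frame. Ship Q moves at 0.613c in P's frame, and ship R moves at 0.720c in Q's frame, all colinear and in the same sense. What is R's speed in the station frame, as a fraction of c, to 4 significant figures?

u ≈ 0.9654c

Compose boost 2: (0.613 + 0.378)/(1 + 0.613×0.378) = 0.9910/1.23171 = 0.804570
Compose boost 3: (0.720 + 0.804570)/(1 + 0.720×0.804570) = 1.52457/1.57929 = 0.9654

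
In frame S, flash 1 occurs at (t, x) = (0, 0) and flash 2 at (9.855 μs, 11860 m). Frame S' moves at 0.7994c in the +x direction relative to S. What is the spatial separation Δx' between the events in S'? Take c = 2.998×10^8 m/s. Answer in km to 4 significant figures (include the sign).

γ = 1/√(1 − 0.7994²) = 1.66445
Δx' = γ(Δx − vΔt) = 1.66445 × (11860 m − 0.7994×(2.998×10^8 m/s)×9.855×10^-6 s)
= 1.66445 × (9498.15 m) = 15.81 km

Δx' ≈ 15.81 km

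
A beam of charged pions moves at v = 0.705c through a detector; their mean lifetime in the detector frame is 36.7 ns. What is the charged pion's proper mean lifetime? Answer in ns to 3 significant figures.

γ = 1/√(1 − 0.705²) = 1.4100
Proper time: τ₀ = Δt/γ = 36.7/1.4100 = 26.0 ns

τ₀ ≈ 26.0 ns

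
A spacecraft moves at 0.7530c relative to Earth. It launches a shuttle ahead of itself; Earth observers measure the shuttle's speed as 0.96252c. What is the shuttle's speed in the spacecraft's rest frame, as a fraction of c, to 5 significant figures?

u' ≈ 0.76128c

Inverse velocity addition: u' = (u − v)/(1 − uv/c²)
= (0.96252 − 0.7530)/(1 − 0.96252×0.7530) = 0.20952/0.2752224 = 0.76128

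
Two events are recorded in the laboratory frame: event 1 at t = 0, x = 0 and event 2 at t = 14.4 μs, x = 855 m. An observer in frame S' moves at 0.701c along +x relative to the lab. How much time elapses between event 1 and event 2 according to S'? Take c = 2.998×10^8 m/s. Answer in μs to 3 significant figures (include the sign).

Δt' ≈ 17.4 μs

γ = 1/√(1 − 0.701²) = 1.4022
Δt' = γ(Δt − vΔx/c²) = 1.4022 × (14.4 μs − 0.701×855 m / (2.998×10^8 m/s))
= 1.4022 × (12.401 μs) = 17.4 μs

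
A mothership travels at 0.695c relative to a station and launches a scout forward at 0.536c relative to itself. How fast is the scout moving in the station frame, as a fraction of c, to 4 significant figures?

u ≈ 0.8969c

Compose boost 2: (0.536 + 0.695)/(1 + 0.536×0.695) = 1.231/1.37252 = 0.8969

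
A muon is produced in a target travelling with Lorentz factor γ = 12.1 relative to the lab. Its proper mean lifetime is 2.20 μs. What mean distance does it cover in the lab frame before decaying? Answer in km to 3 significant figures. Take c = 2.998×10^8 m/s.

d ≈ 7.95 km

β = √(1 − 1/γ²) = √(1 − 1/12.1²) = 0.99658
Dilated lifetime: Δt = γτ₀ = 12.1 × 2.20 μs = 26.620 μs
d = vΔt = 0.99658c × 26.620 μs = 2.9877×10^8 m/s × 2.6620×10^-5 s = 7.95 km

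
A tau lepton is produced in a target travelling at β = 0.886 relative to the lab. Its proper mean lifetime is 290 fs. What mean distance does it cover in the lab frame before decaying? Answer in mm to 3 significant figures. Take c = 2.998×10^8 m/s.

γ = 1/√(1 − 0.886²) = 2.1566
Dilated lifetime: Δt = γτ₀ = 2.1566 × 290 fs = 625.42 fs
d = vΔt = 0.886c × 625.42 fs = 2.6562×10^8 m/s × 6.2542×10^-13 s = 0.166 mm

d ≈ 0.166 mm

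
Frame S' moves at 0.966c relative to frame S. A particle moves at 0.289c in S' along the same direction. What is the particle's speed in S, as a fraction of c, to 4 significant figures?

Relativistic velocity addition: u = (u' + v)/(1 + u'v/c²)
= (0.289 + 0.966)/(1 + 0.289×0.966) = 1.255/1.27917 = 0.9811

u ≈ 0.9811c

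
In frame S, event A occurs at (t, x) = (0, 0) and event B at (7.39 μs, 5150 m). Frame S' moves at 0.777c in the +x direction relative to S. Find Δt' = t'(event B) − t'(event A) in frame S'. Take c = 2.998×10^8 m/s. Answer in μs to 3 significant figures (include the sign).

γ = 1/√(1 − 0.777²) = 1.5886
Δt' = γ(Δt − vΔx/c²) = 1.5886 × (7.39 μs − 0.777×5150 m / (2.998×10^8 m/s))
= 1.5886 × (-5.9574 μs) = -9.46 μs

Δt' ≈ -9.46 μs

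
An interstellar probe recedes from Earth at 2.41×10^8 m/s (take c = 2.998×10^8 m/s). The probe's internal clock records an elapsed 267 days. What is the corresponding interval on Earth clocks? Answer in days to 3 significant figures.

β = v/c = 2.41×10^8 / 2.998×10^8 = 0.80387
γ = 1/√(1 − 0.80387²) = 1.6812
Time dilation: Δt = γτ₀ = 1.6812 × 267 days = 449 days

Δt ≈ 449 days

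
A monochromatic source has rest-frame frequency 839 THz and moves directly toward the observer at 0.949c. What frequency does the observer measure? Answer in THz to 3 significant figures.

f_obs ≈ 5190 THz

Relativistic Doppler: f_obs = f_src √((1+β)/(1−β))
= 839 × √(1.9490/0.051000) = 839 × 6.1819 = 5190 THz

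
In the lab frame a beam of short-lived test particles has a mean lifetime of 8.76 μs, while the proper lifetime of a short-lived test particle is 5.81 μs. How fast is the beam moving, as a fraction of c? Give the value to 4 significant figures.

β ≈ 0.7484

γ = Δt/τ₀ = 8.76/5.81 = 1.50775
β = √(1 − 1/γ²) = √(1 − 1/1.50775²) = 0.7484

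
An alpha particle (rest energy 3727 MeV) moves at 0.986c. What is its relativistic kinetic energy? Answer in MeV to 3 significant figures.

γ = 1/√(1 − 0.986²) = 5.9972
K = (γ − 1)m₀c² = (5.9972 − 1) × 3727 MeV = 4.9972 × 3727 MeV = 18600 MeV

K ≈ 18600 MeV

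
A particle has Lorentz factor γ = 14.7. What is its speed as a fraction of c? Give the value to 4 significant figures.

β = √(1 − 1/γ²) = √(1 − 1/14.7²) = √(0.995372) = 0.9977

β ≈ 0.9977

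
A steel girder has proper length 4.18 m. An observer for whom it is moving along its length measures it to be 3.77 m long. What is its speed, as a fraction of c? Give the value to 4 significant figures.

β ≈ 0.4319

γ = L₀/L = 4.18/3.77 = 1.10875
β = √(1 − 1/γ²) = 0.4319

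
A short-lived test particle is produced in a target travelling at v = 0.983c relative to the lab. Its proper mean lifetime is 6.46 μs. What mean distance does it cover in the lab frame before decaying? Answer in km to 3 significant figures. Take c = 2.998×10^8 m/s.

γ = 1/√(1 − 0.983²) = 5.4465
Dilated lifetime: Δt = γτ₀ = 5.4465 × 6.46 μs = 35.184 μs
d = vΔt = 0.983c × 35.184 μs = 2.9470×10^8 m/s × 3.5184×10^-5 s = 10.4 km

d ≈ 10.4 km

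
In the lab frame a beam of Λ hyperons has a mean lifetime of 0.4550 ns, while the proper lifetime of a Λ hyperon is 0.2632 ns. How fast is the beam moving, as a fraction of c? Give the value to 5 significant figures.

β ≈ 0.81571

γ = Δt/τ₀ = 0.4550/0.2632 = 1.728723
β = √(1 − 1/γ²) = √(1 − 1/1.728723²) = 0.81571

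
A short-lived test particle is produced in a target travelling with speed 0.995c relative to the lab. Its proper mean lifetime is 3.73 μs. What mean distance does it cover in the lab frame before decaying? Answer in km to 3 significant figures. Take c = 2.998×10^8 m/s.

γ = 1/√(1 − 0.995²) = 10.013
Dilated lifetime: Δt = γτ₀ = 10.013 × 3.73 μs = 37.347 μs
d = vΔt = 0.995c × 37.347 μs = 2.9830×10^8 m/s × 3.7347×10^-5 s = 11.1 km

d ≈ 11.1 km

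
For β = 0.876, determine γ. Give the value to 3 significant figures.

γ ≈ 2.07

γ = 1/√(1 − β²) = 1/√(1 − 0.876²) = 1/√(0.23262) = 2.07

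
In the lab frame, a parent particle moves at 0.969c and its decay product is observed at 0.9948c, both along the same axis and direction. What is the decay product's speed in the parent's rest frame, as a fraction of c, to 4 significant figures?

Inverse velocity addition: u' = (u − v)/(1 − uv/c²)
= (0.9948 − 0.969)/(1 − 0.9948×0.969) = 0.02580/0.0360388 = 0.7159

u' ≈ 0.7159c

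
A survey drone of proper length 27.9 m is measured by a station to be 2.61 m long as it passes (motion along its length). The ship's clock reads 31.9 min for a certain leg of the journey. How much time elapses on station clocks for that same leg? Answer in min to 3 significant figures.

Length contraction ⇒ γ = L₀/L = 27.9/2.61 = 10.690
Time dilation: Δt = γτ₀ = 10.690 × 31.9 min = 341 min

Δt ≈ 341 min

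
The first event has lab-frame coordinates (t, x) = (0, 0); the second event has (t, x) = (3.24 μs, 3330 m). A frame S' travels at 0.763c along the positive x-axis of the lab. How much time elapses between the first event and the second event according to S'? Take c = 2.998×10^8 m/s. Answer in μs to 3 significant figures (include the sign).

Δt' ≈ -8.10 μs

γ = 1/√(1 − 0.763²) = 1.5470
Δt' = γ(Δt − vΔx/c²) = 1.5470 × (3.24 μs − 0.763×3330 m / (2.998×10^8 m/s))
= 1.5470 × (-5.2349 μs) = -8.10 μs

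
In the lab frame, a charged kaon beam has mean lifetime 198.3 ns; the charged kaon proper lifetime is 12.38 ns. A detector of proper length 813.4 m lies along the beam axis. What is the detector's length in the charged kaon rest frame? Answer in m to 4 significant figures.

L ≈ 50.78 m

Time dilation ⇒ γ = Δt/τ₀ = 198.3/12.38 = 16.0178
Length contraction: L = L₀/γ = 813.4/16.0178 = 50.78 m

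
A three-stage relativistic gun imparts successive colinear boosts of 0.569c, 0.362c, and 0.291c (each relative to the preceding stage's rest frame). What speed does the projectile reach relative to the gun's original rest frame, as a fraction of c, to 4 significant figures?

Compose boost 2: (0.362 + 0.569)/(1 + 0.362×0.569) = 0.9310/1.20598 = 0.771988
Compose boost 3: (0.291 + 0.771988)/(1 + 0.291×0.771988) = 1.06299/1.22465 = 0.8680

u ≈ 0.8680c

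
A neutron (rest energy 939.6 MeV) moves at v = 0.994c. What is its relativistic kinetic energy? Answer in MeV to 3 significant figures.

γ = 1/√(1 − 0.994²) = 9.1424
K = (γ − 1)m₀c² = (9.1424 − 1) × 939.6 MeV = 8.1424 × 939.6 MeV = 7650 MeV

K ≈ 7650 MeV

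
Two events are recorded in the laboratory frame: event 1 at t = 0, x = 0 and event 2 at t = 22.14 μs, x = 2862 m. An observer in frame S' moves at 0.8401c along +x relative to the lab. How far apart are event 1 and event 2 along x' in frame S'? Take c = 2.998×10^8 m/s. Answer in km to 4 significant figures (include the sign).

Δx' ≈ -5.004 km

γ = 1/√(1 − 0.8401²) = 1.84355
Δx' = γ(Δx − vΔt) = 1.84355 × (2862 m − 0.8401×(2.998×10^8 m/s)×22.14×10^-6 s)
= 1.84355 × (-2714.22 m) = -5.004 km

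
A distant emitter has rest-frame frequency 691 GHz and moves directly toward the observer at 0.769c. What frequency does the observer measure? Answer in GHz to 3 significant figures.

f_obs ≈ 1910 GHz

Relativistic Doppler: f_obs = f_src √((1+β)/(1−β))
= 691 × √(1.7690/0.23100) = 691 × 2.7673 = 1910 GHz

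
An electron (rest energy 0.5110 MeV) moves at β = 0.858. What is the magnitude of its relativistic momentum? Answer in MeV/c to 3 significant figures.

γ = 1/√(1 − 0.858²) = 1.9469
p = γβm₀c = 1.9469 × 0.858 × 0.5110 MeV/c = 0.854 MeV/c

p ≈ 0.854 MeV/c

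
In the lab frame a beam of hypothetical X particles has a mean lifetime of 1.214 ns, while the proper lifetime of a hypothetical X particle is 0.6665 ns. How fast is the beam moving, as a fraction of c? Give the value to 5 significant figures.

β ≈ 0.83581

γ = Δt/τ₀ = 1.214/0.6665 = 1.821455
β = √(1 − 1/γ²) = √(1 − 1/1.821455²) = 0.83581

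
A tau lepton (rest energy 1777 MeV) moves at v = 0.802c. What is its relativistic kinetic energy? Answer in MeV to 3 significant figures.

γ = 1/√(1 − 0.802²) = 1.6741
K = (γ − 1)m₀c² = (1.6741 − 1) × 1777 MeV = 0.67413 × 1777 MeV = 1200 MeV

K ≈ 1200 MeV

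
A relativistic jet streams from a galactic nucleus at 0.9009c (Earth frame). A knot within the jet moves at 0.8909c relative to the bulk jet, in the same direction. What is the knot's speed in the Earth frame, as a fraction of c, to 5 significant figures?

u ≈ 0.99400c

Relativistic velocity addition: u = (u' + v)/(1 + u'v/c²)
= (0.8909 + 0.9009)/(1 + 0.8909×0.9009) = 1.7918/1.802612 = 0.99400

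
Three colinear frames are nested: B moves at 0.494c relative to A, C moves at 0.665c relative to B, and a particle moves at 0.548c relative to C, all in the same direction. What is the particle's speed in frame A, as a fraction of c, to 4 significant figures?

Compose boost 2: (0.665 + 0.494)/(1 + 0.665×0.494) = 1.159/1.32851 = 0.872406
Compose boost 3: (0.548 + 0.872406)/(1 + 0.548×0.872406) = 1.42041/1.47808 = 0.9610

u ≈ 0.9610c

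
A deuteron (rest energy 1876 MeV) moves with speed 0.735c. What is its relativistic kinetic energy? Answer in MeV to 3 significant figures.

K ≈ 891 MeV

γ = 1/√(1 − 0.735²) = 1.4748
K = (γ − 1)m₀c² = (1.4748 − 1) × 1876 MeV = 0.47478 × 1876 MeV = 891 MeV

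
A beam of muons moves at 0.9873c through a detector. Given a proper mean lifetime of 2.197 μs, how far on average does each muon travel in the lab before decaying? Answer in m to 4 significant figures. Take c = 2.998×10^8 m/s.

d ≈ 4093 m

γ = 1/√(1 − 0.9873²) = 6.29458
Dilated lifetime: Δt = γτ₀ = 6.29458 × 2.197 μs = 13.8292 μs
d = vΔt = 0.9873c × 13.8292 μs = 2.95993×10^8 m/s × 1.38292×10^-5 s = 4093 m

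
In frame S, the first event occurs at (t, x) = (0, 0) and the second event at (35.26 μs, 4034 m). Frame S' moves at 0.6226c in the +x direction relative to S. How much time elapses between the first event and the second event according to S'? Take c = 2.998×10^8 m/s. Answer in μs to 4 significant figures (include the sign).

γ = 1/√(1 − 0.6226²) = 1.27789
Δt' = γ(Δt − vΔx/c²) = 1.27789 × (35.26 μs − 0.6226×4034 m / (2.998×10^8 m/s))
= 1.27789 × (26.8825 μs) = 34.35 μs

Δt' ≈ 34.35 μs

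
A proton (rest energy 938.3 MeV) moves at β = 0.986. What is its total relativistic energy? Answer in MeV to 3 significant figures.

γ = 1/√(1 − 0.986²) = 5.9972
E = γm₀c² = 5.9972 × 938.3 MeV = 5630 MeV

E ≈ 5630 MeV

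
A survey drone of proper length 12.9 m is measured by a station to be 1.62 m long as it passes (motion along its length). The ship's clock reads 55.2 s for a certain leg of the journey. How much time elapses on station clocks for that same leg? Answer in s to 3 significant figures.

Δt ≈ 440 s

Length contraction ⇒ γ = L₀/L = 12.9/1.62 = 7.9630
Time dilation: Δt = γτ₀ = 7.9630 × 55.2 s = 440 s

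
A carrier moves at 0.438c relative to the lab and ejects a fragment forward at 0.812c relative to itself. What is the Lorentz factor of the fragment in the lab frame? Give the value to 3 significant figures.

u_lab = (0.812 + 0.438)/(1 + 0.812×0.438) = 1.250/1.35566 = 0.922063
γ = 1/√(1 − 0.922063²) = 2.58

γ ≈ 2.58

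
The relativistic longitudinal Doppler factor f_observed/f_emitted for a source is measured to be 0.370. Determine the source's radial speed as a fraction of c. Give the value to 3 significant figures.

f_obs/f_src = √((1−β)/(1+β)) = 0.370  ⇒  (1−β)/(1+β) = 0.13690
β = |1 − D²|/(1 + D²) = |1 − 0.13690|/(1 + 0.13690) = 0.759

β ≈ 0.759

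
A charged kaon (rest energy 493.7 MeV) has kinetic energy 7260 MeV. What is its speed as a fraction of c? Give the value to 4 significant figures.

β ≈ 0.9980

γ = 1 + K/(m₀c²) = 1 + 7260/493.7 = 15.7053
β = √(1 − 1/γ²) = 0.9980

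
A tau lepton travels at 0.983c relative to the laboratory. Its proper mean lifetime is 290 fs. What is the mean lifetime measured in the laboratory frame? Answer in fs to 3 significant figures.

γ = 1/√(1 − 0.983²) = 5.4465
Time dilation: Δt = γτ₀ = 5.4465 × 290 fs = 1580 fs

Δt ≈ 1580 fs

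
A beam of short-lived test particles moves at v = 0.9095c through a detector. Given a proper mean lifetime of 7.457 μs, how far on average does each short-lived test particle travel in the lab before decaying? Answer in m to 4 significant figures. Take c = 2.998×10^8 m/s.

d ≈ 4891 m

γ = 1/√(1 − 0.9095²) = 2.40556
Dilated lifetime: Δt = γτ₀ = 2.40556 × 7.457 μs = 17.9382 μs
d = vΔt = 0.9095c × 17.9382 μs = 2.72668×10^8 m/s × 1.79382×10^-5 s = 4891 m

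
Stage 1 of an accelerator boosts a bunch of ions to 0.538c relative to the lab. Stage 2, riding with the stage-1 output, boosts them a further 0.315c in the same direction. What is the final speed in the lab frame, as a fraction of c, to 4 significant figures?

u ≈ 0.7294c

Compose boost 2: (0.315 + 0.538)/(1 + 0.315×0.538) = 0.8530/1.16947 = 0.7294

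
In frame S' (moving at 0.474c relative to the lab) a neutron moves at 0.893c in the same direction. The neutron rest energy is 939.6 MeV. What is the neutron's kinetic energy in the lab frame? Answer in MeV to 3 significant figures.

K ≈ 2440 MeV

u_lab = (0.893 + 0.474)/(1 + 0.893×0.474) = 0.960456
γ = 1/√(1 − 0.960456²) = 3.5916
K = (γ − 1)m₀c² = (3.5916 − 1) × 939.6 = 2.5916 × 939.6 = 2440 MeV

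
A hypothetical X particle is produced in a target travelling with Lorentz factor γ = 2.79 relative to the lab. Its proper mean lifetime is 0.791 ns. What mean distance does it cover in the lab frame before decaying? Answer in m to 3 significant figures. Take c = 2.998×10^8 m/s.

β = √(1 − 1/γ²) = √(1 − 1/2.79²) = 0.93356
Dilated lifetime: Δt = γτ₀ = 2.79 × 0.791 ns = 2.2069 ns
d = vΔt = 0.93356c × 2.2069 ns = 2.7988×10^8 m/s × 2.2069×10^-9 s = 0.618 m

d ≈ 0.618 m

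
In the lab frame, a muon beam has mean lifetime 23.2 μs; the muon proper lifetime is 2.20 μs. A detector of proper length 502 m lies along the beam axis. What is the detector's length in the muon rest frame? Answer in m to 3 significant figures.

Time dilation ⇒ γ = Δt/τ₀ = 23.2/2.20 = 10.545
Length contraction: L = L₀/γ = 502/10.545 = 47.6 m

L ≈ 47.6 m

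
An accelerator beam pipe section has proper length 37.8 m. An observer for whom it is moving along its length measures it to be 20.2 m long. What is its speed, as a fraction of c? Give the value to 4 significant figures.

γ = L₀/L = 37.8/20.2 = 1.87129
β = √(1 − 1/γ²) = 0.8452

β ≈ 0.8452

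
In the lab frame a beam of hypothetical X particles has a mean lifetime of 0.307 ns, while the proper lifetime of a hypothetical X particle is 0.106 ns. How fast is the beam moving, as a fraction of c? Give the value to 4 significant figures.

β ≈ 0.9385

γ = Δt/τ₀ = 0.307/0.106 = 2.89623
β = √(1 − 1/γ²) = √(1 − 1/2.89623²) = 0.9385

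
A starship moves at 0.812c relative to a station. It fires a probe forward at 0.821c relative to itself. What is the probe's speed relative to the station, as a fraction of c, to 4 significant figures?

Relativistic velocity addition: u = (u' + v)/(1 + u'v/c²)
= (0.821 + 0.812)/(1 + 0.821×0.812) = 1.633/1.66665 = 0.9798

u ≈ 0.9798c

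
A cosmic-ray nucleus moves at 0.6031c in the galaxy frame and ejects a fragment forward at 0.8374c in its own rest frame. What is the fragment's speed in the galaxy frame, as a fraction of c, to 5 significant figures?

u ≈ 0.95712c

Compose boost 2: (0.8374 + 0.6031)/(1 + 0.8374×0.6031) = 1.4405/1.505036 = 0.95712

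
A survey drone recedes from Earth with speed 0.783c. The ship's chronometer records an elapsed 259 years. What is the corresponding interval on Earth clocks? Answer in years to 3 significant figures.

Δt ≈ 416 years

γ = 1/√(1 − 0.783²) = 1.6077
Time dilation: Δt = γτ₀ = 1.6077 × 259 years = 416 years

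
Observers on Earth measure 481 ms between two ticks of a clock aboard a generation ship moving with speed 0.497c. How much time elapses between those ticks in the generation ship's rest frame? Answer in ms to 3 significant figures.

γ = 1/√(1 − 0.497²) = 1.1524
Proper time: τ₀ = Δt/γ = 481/1.1524 = 417 ms

τ₀ ≈ 417 ms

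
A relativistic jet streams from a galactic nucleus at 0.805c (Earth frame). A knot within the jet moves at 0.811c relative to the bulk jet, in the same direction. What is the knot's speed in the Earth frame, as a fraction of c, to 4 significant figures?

Relativistic velocity addition: u = (u' + v)/(1 + u'v/c²)
= (0.811 + 0.805)/(1 + 0.811×0.805) = 1.616/1.65286 = 0.9777

u ≈ 0.9777c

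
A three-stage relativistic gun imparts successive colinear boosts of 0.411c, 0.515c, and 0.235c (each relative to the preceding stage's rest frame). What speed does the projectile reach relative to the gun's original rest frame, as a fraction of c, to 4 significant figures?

u ≈ 0.8471c

Compose boost 2: (0.515 + 0.411)/(1 + 0.515×0.411) = 0.9260/1.21166 = 0.764238
Compose boost 3: (0.235 + 0.764238)/(1 + 0.235×0.764238) = 0.999238/1.17960 = 0.8471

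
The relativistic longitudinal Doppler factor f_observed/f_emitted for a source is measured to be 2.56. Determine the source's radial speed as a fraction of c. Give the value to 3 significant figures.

f_obs/f_src = √((1+β)/(1−β)) = 2.56  ⇒  (1+β)/(1−β) = 6.5536
β = |1 − D²|/(1 + D²) = |1 − 6.5536|/(1 + 6.5536) = 0.735

β ≈ 0.735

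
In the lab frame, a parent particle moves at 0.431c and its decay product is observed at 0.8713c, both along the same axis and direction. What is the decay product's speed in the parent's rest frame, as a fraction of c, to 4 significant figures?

u' ≈ 0.7051c

Inverse velocity addition: u' = (u − v)/(1 − uv/c²)
= (0.8713 − 0.431)/(1 − 0.8713×0.431) = 0.4403/0.624470 = 0.7051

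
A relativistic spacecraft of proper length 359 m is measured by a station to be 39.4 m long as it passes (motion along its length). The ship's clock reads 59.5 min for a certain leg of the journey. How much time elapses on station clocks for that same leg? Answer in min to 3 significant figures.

Δt ≈ 542 min

Length contraction ⇒ γ = L₀/L = 359/39.4 = 9.1117
Time dilation: Δt = γτ₀ = 9.1117 × 59.5 min = 542 min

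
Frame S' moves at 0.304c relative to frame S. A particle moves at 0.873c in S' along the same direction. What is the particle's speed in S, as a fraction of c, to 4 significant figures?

u ≈ 0.9301c

Relativistic velocity addition: u = (u' + v)/(1 + u'v/c²)
= (0.873 + 0.304)/(1 + 0.873×0.304) = 1.177/1.26539 = 0.9301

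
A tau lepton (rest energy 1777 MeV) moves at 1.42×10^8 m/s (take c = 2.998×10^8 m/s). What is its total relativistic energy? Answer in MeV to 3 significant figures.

β = v/c = 1.42×10^8 / 2.998×10^8 = 0.47365
γ = 1/√(1 − 0.47365²) = 1.1354
E = γm₀c² = 1.1354 × 1777 MeV = 2020 MeV

E ≈ 2020 MeV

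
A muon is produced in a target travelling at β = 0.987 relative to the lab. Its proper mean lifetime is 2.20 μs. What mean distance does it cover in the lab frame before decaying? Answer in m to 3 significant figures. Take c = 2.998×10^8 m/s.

γ = 1/√(1 − 0.987²) = 6.2220
Dilated lifetime: Δt = γτ₀ = 6.2220 × 2.20 μs = 13.688 μs
d = vΔt = 0.987c × 13.688 μs = 2.9590×10^8 m/s × 1.3688×10^-5 s = 4050 m

d ≈ 4050 m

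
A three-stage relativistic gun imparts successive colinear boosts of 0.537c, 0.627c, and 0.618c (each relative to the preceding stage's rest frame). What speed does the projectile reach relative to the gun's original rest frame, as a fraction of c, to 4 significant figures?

u ≈ 0.9679c

Compose boost 2: (0.627 + 0.537)/(1 + 0.627×0.537) = 1.164/1.33670 = 0.870802
Compose boost 3: (0.618 + 0.870802)/(1 + 0.618×0.870802) = 1.48880/1.53816 = 0.9679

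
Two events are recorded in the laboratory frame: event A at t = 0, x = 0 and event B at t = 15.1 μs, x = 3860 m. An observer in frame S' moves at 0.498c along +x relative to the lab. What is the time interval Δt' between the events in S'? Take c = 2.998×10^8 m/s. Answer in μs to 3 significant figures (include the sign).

Δt' ≈ 10.0 μs

γ = 1/√(1 − 0.498²) = 1.1532
Δt' = γ(Δt − vΔx/c²) = 1.1532 × (15.1 μs − 0.498×3860 m / (2.998×10^8 m/s))
= 1.1532 × (8.6881 μs) = 10.0 μs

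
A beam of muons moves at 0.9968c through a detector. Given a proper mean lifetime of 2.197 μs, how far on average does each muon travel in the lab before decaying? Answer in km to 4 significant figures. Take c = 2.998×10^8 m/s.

d ≈ 8.213 km

γ = 1/√(1 − 0.9968²) = 12.5100
Dilated lifetime: Δt = γτ₀ = 12.5100 × 2.197 μs = 27.4845 μs
d = vΔt = 0.9968c × 27.4845 μs = 2.98841×10^8 m/s × 2.74845×10^-5 s = 8.213 km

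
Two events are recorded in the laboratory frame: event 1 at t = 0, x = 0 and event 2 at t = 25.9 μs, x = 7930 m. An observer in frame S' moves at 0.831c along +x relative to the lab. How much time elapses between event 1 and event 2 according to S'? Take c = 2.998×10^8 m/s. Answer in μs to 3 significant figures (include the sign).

γ = 1/√(1 − 0.831²) = 1.7977
Δt' = γ(Δt − vΔx/c²) = 1.7977 × (25.9 μs − 0.831×7930 m / (2.998×10^8 m/s))
= 1.7977 × (3.9192 μs) = 7.05 μs

Δt' ≈ 7.05 μs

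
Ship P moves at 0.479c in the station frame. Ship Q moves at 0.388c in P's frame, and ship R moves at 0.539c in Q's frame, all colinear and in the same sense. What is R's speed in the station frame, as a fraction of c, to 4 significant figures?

u ≈ 0.9111c

Compose boost 2: (0.388 + 0.479)/(1 + 0.388×0.479) = 0.8670/1.18585 = 0.731120
Compose boost 3: (0.539 + 0.731120)/(1 + 0.539×0.731120) = 1.27012/1.39407 = 0.9111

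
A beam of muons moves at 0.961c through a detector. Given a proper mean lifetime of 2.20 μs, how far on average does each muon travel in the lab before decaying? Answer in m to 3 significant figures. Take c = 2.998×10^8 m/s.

d ≈ 2290 m

γ = 1/√(1 − 0.961²) = 3.6160
Dilated lifetime: Δt = γτ₀ = 3.6160 × 2.20 μs = 7.9552 μs
d = vΔt = 0.961c × 7.9552 μs = 2.8811×10^8 m/s × 7.9552×10^-6 s = 2290 m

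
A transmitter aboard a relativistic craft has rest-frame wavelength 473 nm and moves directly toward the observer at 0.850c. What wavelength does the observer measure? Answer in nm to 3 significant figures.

λ_obs ≈ 135 nm

Relativistic Doppler: λ_obs = λ_src √((1−β)/(1+β))
= 473 × √(0.15000/1.8500) = 473 × 0.28475 = 135 nm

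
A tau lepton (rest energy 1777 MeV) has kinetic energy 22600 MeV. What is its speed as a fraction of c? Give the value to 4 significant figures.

γ = 1 + K/(m₀c²) = 1 + 22600/1777 = 13.7181
β = √(1 − 1/γ²) = 0.9973

β ≈ 0.9973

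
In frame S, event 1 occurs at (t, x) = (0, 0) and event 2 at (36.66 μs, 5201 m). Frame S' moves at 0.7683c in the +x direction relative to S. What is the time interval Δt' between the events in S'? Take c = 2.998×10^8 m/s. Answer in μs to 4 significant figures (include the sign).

γ = 1/√(1 − 0.7683²) = 1.56228
Δt' = γ(Δt − vΔx/c²) = 1.56228 × (36.66 μs − 0.7683×5201 m / (2.998×10^8 m/s))
= 1.56228 × (23.3314 μs) = 36.45 μs

Δt' ≈ 36.45 μs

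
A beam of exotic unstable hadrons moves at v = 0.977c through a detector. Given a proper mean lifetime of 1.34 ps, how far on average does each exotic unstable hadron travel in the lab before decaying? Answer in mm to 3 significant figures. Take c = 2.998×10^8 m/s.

d ≈ 1.84 mm

γ = 1/√(1 − 0.977²) = 4.6896
Dilated lifetime: Δt = γτ₀ = 4.6896 × 1.34 ps = 6.2840 ps
d = vΔt = 0.977c × 6.2840 ps = 2.9290×10^8 m/s × 6.2840×10^-12 s = 1.84 mm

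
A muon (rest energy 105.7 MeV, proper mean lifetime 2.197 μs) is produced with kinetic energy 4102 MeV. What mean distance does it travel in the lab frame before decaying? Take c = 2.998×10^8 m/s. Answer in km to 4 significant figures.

γ = 1 + K/(m₀c²) = 1 + 4102/105.7 = 39.8079
β = √(1 − 1/γ²) = 0.999684
Dilated lifetime: γτ₀ = 39.8079 × 2.197 μs = 87.4581 μs
d = βc·γτ₀ = 0.999684 × (2.998×10^8 m/s) × 8.74581×10^-5 s = 26.21 km

d ≈ 26.21 km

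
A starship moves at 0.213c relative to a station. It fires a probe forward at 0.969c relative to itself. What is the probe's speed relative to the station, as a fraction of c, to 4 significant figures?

Relativistic velocity addition: u = (u' + v)/(1 + u'v/c²)
= (0.969 + 0.213)/(1 + 0.969×0.213) = 1.182/1.20640 = 0.9798

u ≈ 0.9798c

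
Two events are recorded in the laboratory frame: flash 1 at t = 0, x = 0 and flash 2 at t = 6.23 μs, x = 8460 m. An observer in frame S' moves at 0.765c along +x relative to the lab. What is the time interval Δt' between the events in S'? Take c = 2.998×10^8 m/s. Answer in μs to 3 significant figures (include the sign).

Δt' ≈ -23.8 μs

γ = 1/√(1 − 0.765²) = 1.5527
Δt' = γ(Δt − vΔx/c²) = 1.5527 × (6.23 μs − 0.765×8460 m / (2.998×10^8 m/s))
= 1.5527 × (-15.357 μs) = -23.8 μs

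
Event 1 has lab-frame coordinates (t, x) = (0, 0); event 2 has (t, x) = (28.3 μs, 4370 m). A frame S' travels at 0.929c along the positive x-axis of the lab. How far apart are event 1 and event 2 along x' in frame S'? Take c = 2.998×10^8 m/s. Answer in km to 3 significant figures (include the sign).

Δx' ≈ -9.49 km

γ = 1/√(1 − 0.929²) = 2.7021
Δx' = γ(Δx − vΔt) = 2.7021 × (4370 m − 0.929×(2.998×10^8 m/s)×28.3×10^-6 s)
= 2.7021 × (-3512.0 m) = -9.49 km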